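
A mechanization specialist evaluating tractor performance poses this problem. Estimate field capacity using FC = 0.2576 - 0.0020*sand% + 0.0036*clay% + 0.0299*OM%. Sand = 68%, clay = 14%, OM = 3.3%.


FC = 0.2576 - 0.0020*68 + 0.0036*14 + 0.0299*3.3
   = 0.2576 - 0.1360 + 0.0504 + 0.0987
   = 0.2707


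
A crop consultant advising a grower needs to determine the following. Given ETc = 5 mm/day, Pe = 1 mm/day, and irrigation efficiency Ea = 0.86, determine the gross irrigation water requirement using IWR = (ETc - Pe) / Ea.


IWR = (ETc - Pe) / Ea
    = (5 - 1) / 0.86
    = 4 / 0.86
    = 4.65 mm/day


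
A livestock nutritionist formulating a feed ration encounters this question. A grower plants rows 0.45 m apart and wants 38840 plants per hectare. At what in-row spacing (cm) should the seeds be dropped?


spacing = 10000 / (row_sp * density)
        = 10000 / (0.45 * 38840)
        = 10000 / 17478
        = 0.57215 m = 57.21 cm


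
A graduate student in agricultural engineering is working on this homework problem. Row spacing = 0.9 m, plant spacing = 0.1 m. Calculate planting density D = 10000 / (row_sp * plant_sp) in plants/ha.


D = 10000 / (row_sp * plant_sp)
  = 10000 / (0.9 * 0.1)
  = 10000 / 0.0900
  = 111111.11 plants/ha


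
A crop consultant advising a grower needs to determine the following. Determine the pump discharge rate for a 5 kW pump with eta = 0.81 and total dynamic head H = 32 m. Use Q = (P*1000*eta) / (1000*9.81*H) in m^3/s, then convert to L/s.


Q = (P * 1000 * eta) / (rho * g * H)
  = (5 * 1000 * 0.81) / (1000 * 9.81 * 32)
  = 4050 / 313920
  = 0.01290 m^3/s = 12.90 L/s


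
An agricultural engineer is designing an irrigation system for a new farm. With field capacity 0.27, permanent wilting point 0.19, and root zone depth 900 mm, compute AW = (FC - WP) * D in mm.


AW = (FC - WP) * D
   = (0.27 - 0.19) * 900
   = 0.08 * 900
   = 72 mm


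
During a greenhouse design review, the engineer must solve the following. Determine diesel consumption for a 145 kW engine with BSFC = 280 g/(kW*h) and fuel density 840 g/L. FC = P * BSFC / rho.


FC = P * BSFC / rho_fuel
   = 145 * 280 / 840
   = 40600 / 840
   = 48.33 L/h


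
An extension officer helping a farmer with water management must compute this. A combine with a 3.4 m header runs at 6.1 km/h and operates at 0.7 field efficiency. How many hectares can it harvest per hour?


C = w * v * eta_f / 10
  = 3.4 * 6.1 * 0.7 / 10
  = 14.52 / 10
  = 1.45 ha/h


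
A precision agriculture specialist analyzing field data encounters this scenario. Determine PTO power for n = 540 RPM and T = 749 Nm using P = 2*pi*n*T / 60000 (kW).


P = 2*pi*n*T / 60000
  = 2*pi * 540 * 749 / 60000
  = 2541297.13 / 60000
  = 42.35 kW


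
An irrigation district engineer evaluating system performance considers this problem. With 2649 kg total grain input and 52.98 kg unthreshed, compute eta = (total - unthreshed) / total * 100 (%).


eta = (total - unthreshed) / total * 100
    = (2649 - 52.98) / 2649 * 100
    = 2596.02 / 2649 * 100
    = 98%


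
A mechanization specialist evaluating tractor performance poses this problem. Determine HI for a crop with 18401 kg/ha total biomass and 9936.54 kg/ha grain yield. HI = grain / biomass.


HI = grain_yield / biomass
   = 9936.54 / 18401
   = 0.54


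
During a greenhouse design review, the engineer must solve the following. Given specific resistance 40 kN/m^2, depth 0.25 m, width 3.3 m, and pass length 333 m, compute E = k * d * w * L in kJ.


E = k * d * w * L
  = 40 * 0.25 * 3.3 * 333
  = 10989 kJ


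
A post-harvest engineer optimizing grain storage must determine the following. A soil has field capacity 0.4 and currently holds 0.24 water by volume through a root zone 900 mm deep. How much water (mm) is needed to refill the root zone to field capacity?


SMD = (FC - theta) * D
    = (0.4 - 0.24) * 900
    = 0.160 * 900
    = 144 mm


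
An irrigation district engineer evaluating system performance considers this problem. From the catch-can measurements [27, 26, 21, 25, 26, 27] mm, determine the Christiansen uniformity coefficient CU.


xbar = 152 / 6 = 25.333
sum|xi - xbar| = 9.333
CU = 100 * (1 - 9.333 / (6 * 25.333))
   = 100 * (1 - 0.0614)
   = 93.86%


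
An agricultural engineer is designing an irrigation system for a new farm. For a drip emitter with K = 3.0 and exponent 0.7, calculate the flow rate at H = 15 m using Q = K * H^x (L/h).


Q = K * H^x
  = 3.0 * 15^0.7
  = 3.0 * 6.6568
  = 19.97 L/h


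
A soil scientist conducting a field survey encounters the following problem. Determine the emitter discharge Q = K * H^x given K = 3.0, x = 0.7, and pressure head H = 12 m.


Q = K * H^x
  = 3.0 * 12^0.7
  = 3.0 * 5.6941
  = 17.08 L/h


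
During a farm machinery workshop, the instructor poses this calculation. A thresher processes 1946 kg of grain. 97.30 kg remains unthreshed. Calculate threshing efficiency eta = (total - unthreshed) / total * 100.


eta = (total - unthreshed) / total * 100
    = (1946 - 97.30) / 1946 * 100
    = 1848.70 / 1946 * 100
    = 95%


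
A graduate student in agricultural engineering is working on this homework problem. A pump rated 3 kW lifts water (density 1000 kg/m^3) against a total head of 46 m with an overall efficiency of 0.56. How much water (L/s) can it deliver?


Q = (P * 1000 * eta) / (rho * g * H)
  = (3 * 1000 * 0.56) / (1000 * 9.81 * 46)
  = 1680 / 451260
  = 0.00372 m^3/s = 3.72 L/s


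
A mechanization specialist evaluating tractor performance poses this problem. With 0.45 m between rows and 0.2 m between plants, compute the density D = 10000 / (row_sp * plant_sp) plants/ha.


D = 10000 / (row_sp * plant_sp)
  = 10000 / (0.45 * 0.2)
  = 10000 / 0.0900
  = 111111.11 plants/ha


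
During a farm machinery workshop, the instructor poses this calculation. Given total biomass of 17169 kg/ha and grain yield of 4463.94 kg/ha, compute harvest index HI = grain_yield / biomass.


HI = grain_yield / biomass
   = 4463.94 / 17169
   = 0.26


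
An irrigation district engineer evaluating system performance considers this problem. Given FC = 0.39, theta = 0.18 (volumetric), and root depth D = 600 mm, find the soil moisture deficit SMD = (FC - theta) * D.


SMD = (FC - theta) * D
    = (0.39 - 0.18) * 600
    = 0.210 * 600
    = 126 mm


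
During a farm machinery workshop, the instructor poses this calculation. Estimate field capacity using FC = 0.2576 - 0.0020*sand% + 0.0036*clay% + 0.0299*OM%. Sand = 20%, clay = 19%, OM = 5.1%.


FC = 0.2576 - 0.0020*20 + 0.0036*19 + 0.0299*5.1
   = 0.2576 - 0.0400 + 0.0684 + 0.1525
   = 0.4385


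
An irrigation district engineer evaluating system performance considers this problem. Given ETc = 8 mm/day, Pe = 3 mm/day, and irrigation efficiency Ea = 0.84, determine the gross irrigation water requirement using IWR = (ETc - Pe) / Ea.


IWR = (ETc - Pe) / Ea
    = (8 - 3) / 0.84
    = 5 / 0.84
    = 5.95 mm/day


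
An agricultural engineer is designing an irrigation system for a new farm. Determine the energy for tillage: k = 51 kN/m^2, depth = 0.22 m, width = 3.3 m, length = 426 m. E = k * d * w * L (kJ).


E = k * d * w * L
  = 51 * 0.22 * 3.3 * 426
  = 15773.08 kJ


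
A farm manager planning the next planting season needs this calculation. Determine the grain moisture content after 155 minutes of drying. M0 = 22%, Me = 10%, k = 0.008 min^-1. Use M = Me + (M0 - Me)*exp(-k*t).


M = Me + (M0 - Me) * e^(-k*t)
  = 10 + (22 - 10) * e^(-0.008*155)
  = 10 + 12 * e^(-1.240)
  = 10 + 12 * 0.28938
  = 10 + 3.4726
  = 13.47%


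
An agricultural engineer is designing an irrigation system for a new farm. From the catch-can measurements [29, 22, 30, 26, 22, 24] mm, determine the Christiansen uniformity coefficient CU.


xbar = 153 / 6 = 25.500
sum|xi - xbar| = 17
CU = 100 * (1 - 17 / (6 * 25.500))
   = 100 * (1 - 0.1111)
   = 88.89%


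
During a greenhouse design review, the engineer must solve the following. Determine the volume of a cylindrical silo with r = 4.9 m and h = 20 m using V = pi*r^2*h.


V = pi * r^2 * h
  = pi * 4.9^2 * 20
  = pi * 24.01 * 20
  = 1508.59 m^3


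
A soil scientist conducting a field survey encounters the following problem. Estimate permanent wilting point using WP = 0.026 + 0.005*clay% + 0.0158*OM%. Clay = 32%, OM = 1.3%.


WP = 0.026 + 0.005*32 + 0.0158*1.3
   = 0.026 + 0.1600 + 0.0205
   = 0.2065


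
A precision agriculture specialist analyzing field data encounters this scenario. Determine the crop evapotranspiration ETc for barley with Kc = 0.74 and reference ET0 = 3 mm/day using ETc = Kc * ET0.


ETc = Kc * ET0
    = 0.74 * 3
    = 2.22 mm/day


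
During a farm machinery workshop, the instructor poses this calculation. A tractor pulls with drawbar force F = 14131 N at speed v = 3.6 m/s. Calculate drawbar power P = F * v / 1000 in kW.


P = F * v / 1000
  = 14131 * 3.6 / 1000
  = 50871.60 / 1000
  = 50.87 kW


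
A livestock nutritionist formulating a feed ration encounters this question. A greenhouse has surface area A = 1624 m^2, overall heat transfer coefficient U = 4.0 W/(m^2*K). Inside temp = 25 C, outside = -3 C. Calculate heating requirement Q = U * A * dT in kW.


dT = 25 - (-3) = 28 K
Q = U * A * dT
  = 4.0 * 1624 * 28
  = 181888 W = 181.89 kW


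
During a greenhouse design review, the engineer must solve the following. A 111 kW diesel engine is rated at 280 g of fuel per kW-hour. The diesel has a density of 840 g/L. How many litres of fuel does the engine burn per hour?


FC = P * BSFC / rho_fuel
   = 111 * 280 / 840
   = 31080 / 840
   = 37 L/h


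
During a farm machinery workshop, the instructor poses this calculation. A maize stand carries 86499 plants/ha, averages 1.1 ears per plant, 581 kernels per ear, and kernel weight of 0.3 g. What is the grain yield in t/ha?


Y = density * ears * kernels * kw
  = 86499 * 1.1 * 581 * 0.3 g/ha
  = 16584453.27 g/ha
  = 16584.45 kg/ha = 16.58 t/ha


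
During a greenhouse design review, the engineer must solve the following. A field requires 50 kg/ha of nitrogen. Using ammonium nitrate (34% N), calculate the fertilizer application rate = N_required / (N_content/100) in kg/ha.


Rate = N_required / (N_content / 100)
     = 50 / (34 / 100)
     = 50 / 0.34
     = 147.06 kg/ha


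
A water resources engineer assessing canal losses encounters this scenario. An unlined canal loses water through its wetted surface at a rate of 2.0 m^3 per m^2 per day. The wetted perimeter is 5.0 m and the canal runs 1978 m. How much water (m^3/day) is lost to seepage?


S = C * P * L
  = 2.0 * 5.0 * 1978
  = 19780 m^3/day


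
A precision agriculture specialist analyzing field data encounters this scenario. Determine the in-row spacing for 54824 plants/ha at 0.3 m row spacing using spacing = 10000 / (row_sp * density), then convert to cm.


spacing = 10000 / (row_sp * density)
        = 10000 / (0.3 * 54824)
        = 10000 / 16447.20
        = 0.60801 m = 60.80 cm


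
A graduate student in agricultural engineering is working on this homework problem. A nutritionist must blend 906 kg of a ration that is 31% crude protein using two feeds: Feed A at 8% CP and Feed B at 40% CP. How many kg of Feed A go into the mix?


parts_A = CP_b - target = 40 - 31 = 9
parts_B = target - CP_a = 31 - 8 = 23
total_parts = 9 + 23 = 32
Feed A = 906 * 9 / 32 = 254.81 kg
Feed B = 906 * 23 / 32 = 651.19 kg

254.81 kg


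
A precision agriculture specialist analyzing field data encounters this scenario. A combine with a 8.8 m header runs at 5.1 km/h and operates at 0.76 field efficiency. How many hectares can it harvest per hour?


C = w * v * eta_f / 10
  = 8.8 * 5.1 * 0.76 / 10
  = 34.11 / 10
  = 3.41 ha/h


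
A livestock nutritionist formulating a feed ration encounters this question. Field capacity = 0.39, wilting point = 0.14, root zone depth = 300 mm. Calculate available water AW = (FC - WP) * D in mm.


AW = (FC - WP) * D
   = (0.39 - 0.14) * 300
   = 0.25 * 300
   = 75 mm


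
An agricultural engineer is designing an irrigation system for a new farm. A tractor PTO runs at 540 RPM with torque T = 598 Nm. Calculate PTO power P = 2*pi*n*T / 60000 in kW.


P = 2*pi*n*T / 60000
  = 2*pi * 540 * 598 / 60000
  = 2028966.20 / 60000
  = 33.82 kW


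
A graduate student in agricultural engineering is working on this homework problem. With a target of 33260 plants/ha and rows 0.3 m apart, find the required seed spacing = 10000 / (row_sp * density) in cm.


spacing = 10000 / (row_sp * density)
        = 10000 / (0.3 * 33260)
        = 10000 / 9978
        = 1.00220 m = 100.22 cm


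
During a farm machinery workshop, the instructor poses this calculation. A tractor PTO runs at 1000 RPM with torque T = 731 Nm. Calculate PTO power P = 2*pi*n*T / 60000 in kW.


P = 2*pi*n*T / 60000
  = 2*pi * 1000 * 731 / 60000
  = 4593008.46 / 60000
  = 76.55 kW


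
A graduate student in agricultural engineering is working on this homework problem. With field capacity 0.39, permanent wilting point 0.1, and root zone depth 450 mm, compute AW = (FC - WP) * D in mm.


AW = (FC - WP) * D
   = (0.39 - 0.1) * 450
   = 0.29 * 450
   = 130.50 mm


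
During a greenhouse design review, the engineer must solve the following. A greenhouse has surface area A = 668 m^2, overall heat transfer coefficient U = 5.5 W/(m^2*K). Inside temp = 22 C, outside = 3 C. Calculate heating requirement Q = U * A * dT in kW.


dT = 22 - (3) = 19 K
Q = U * A * dT
  = 5.5 * 668 * 19
  = 69806 W = 69.81 kW


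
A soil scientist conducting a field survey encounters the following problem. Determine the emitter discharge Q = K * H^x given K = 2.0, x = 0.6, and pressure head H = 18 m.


Q = K * H^x
  = 2.0 * 18^0.6
  = 2.0 * 5.6645
  = 11.33 L/h


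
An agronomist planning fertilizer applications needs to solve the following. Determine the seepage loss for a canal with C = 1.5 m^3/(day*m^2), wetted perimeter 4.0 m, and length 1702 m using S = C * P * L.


S = C * P * L
  = 1.5 * 4.0 * 1702
  = 10212 m^3/day


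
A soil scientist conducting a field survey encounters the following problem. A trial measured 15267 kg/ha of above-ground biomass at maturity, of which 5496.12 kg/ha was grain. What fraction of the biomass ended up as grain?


HI = grain_yield / biomass
   = 5496.12 / 15267
   = 0.36


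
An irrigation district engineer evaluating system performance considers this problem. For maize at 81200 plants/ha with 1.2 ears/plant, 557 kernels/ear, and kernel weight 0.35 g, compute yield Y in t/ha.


Y = density * ears * kernels * kw
  = 81200 * 1.2 * 557 * 0.35 g/ha
  = 18995928 g/ha
  = 18995.93 kg/ha = 19.00 t/ha


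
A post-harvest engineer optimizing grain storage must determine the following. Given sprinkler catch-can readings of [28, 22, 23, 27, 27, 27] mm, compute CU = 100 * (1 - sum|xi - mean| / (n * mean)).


xbar = 154 / 6 = 25.667
sum|xi - xbar| = 12.667
CU = 100 * (1 - 12.667 / (6 * 25.667))
   = 100 * (1 - 0.0823)
   = 91.77%


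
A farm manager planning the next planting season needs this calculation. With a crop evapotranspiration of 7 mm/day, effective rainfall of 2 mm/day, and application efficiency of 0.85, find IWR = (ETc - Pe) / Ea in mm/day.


IWR = (ETc - Pe) / Ea
    = (7 - 2) / 0.85
    = 5 / 0.85
    = 5.88 mm/day


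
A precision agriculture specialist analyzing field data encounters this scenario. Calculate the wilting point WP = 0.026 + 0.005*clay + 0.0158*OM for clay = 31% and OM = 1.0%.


WP = 0.026 + 0.005*31 + 0.0158*1.0
   = 0.026 + 0.1550 + 0.0158
   = 0.1968


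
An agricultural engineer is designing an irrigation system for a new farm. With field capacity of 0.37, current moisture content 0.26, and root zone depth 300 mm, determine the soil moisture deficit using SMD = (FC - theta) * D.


SMD = (FC - theta) * D
    = (0.37 - 0.26) * 300
    = 0.110 * 300
    = 33 mm


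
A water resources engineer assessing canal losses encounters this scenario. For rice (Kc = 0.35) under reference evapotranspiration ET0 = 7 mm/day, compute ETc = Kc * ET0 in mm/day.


ETc = Kc * ET0
    = 0.35 * 7
    = 2.45 mm/day


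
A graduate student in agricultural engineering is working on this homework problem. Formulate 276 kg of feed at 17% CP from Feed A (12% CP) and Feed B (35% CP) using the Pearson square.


parts_A = CP_b - target = 35 - 17 = 18
parts_B = target - CP_a = 17 - 12 = 5
total_parts = 18 + 5 = 23
Feed A = 276 * 18 / 23 = 216 kg
Feed B = 276 * 5 / 23 = 60 kg

216 kg


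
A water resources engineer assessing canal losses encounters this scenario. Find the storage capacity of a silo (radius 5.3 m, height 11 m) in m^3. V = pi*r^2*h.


V = pi * r^2 * h
  = pi * 5.3^2 * 11
  = pi * 28.09 * 11
  = 970.72 m^3


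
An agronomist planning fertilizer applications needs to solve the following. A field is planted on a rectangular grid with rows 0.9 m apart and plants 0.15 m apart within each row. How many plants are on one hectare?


D = 10000 / (row_sp * plant_sp)
  = 10000 / (0.9 * 0.15)
  = 10000 / 0.1350
  = 74074.07 plants/ha


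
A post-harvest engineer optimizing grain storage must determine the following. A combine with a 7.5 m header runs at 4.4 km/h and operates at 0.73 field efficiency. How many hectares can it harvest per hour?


C = w * v * eta_f / 10
  = 7.5 * 4.4 * 0.73 / 10
  = 24.09 / 10
  = 2.41 ha/h


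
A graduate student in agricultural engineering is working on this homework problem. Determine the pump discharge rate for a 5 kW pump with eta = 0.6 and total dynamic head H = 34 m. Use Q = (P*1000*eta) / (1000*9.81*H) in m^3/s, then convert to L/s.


Q = (P * 1000 * eta) / (rho * g * H)
  = (5 * 1000 * 0.6) / (1000 * 9.81 * 34)
  = 3000 / 333540
  = 0.00899 m^3/s = 8.99 L/s


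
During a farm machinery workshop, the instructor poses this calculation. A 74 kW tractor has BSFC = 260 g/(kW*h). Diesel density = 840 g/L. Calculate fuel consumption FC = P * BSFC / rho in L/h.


FC = P * BSFC / rho_fuel
   = 74 * 260 / 840
   = 19240 / 840
   = 22.90 L/h


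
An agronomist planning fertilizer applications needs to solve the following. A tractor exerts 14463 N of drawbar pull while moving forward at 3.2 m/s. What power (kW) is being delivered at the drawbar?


P = F * v / 1000
  = 14463 * 3.2 / 1000
  = 46281.60 / 1000
  = 46.28 kW


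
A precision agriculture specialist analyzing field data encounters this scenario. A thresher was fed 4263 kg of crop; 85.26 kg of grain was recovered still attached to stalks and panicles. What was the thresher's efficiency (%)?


eta = (total - unthreshed) / total * 100
    = (4263 - 85.26) / 4263 * 100
    = 4177.74 / 4263 * 100
    = 98%


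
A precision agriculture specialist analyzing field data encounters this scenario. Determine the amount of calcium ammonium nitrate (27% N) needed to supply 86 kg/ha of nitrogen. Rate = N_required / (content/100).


Rate = N_required / (N_content / 100)
     = 86 / (27 / 100)
     = 86 / 0.27
     = 318.52 kg/ha


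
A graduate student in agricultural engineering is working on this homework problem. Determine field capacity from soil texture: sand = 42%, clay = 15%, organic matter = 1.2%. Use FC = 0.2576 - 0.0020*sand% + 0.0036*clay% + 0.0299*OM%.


FC = 0.2576 - 0.0020*42 + 0.0036*15 + 0.0299*1.2
   = 0.2576 - 0.0840 + 0.0540 + 0.0359
   = 0.2635


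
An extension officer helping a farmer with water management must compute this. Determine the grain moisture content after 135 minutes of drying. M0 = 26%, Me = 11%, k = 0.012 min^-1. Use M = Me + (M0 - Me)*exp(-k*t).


M = Me + (M0 - Me) * e^(-k*t)
  = 11 + (26 - 11) * e^(-0.012*135)
  = 11 + 15 * e^(-1.620)
  = 11 + 15 * 0.19790
  = 11 + 2.9685
  = 13.97%


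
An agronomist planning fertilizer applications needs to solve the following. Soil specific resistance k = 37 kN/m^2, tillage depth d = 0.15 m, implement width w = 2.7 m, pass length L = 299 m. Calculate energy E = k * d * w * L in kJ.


E = k * d * w * L
  = 37 * 0.15 * 2.7 * 299
  = 4480.52 kJ


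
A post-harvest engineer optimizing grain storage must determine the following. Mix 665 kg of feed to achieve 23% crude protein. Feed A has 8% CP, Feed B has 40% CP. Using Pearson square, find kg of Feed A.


parts_A = CP_b - target = 40 - 23 = 17
parts_B = target - CP_a = 23 - 8 = 15
total_parts = 17 + 15 = 32
Feed A = 665 * 17 / 32 = 353.28 kg
Feed B = 665 * 15 / 32 = 311.72 kg

353.28 kg


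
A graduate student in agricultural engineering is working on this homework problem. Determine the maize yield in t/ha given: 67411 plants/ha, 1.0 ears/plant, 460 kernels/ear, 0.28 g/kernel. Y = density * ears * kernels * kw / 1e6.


Y = density * ears * kernels * kw
  = 67411 * 1.0 * 460 * 0.28 g/ha
  = 8682536.80 g/ha
  = 8682.54 kg/ha = 8.68 t/ha


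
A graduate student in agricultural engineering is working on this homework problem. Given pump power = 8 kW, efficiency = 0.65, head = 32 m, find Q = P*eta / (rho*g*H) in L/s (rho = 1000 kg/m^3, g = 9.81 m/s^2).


Q = (P * 1000 * eta) / (rho * g * H)
  = (8 * 1000 * 0.65) / (1000 * 9.81 * 32)
  = 5200 / 313920
  = 0.01656 m^3/s = 16.56 L/s


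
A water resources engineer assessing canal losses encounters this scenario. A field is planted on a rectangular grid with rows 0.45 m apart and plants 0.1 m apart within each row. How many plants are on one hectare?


D = 10000 / (row_sp * plant_sp)
  = 10000 / (0.45 * 0.1)
  = 10000 / 0.0450
  = 222222.22 plants/ha


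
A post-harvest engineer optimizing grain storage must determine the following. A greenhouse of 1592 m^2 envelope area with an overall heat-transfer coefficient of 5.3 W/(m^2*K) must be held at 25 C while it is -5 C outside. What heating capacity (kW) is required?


dT = 25 - (-5) = 30 K
Q = U * A * dT
  = 5.3 * 1592 * 30
  = 253128 W = 253.13 kW


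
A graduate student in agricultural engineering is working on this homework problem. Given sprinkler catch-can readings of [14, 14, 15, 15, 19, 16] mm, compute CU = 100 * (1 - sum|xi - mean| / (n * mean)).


xbar = 93 / 6 = 15.500
sum|xi - xbar| = 8
CU = 100 * (1 - 8 / (6 * 15.500))
   = 100 * (1 - 0.0860)
   = 91.40%


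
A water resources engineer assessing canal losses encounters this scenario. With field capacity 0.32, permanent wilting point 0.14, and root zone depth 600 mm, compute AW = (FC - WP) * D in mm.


AW = (FC - WP) * D
   = (0.32 - 0.14) * 600
   = 0.18 * 600
   = 108 mm


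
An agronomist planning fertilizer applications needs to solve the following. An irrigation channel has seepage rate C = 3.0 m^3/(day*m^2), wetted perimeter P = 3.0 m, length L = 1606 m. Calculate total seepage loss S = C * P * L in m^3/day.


S = C * P * L
  = 3.0 * 3.0 * 1606
  = 14454 m^3/day


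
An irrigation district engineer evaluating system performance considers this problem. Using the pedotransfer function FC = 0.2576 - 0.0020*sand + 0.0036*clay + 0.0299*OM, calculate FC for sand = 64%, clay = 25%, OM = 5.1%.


FC = 0.2576 - 0.0020*64 + 0.0036*25 + 0.0299*5.1
   = 0.2576 - 0.1280 + 0.0900 + 0.1525
   = 0.3721


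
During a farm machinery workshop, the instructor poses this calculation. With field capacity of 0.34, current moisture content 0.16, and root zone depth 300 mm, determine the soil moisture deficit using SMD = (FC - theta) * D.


SMD = (FC - theta) * D
    = (0.34 - 0.16) * 300
    = 0.180 * 300
    = 54 mm


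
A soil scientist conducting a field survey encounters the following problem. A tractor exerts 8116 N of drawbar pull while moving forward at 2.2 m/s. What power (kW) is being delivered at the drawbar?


P = F * v / 1000
  = 8116 * 2.2 / 1000
  = 17855.20 / 1000
  = 17.86 kW


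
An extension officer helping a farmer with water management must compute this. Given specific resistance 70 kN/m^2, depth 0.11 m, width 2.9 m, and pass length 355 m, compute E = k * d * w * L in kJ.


E = k * d * w * L
  = 70 * 0.11 * 2.9 * 355
  = 7927.15 kJ


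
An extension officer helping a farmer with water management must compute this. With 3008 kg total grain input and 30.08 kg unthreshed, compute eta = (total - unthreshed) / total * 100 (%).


eta = (total - unthreshed) / total * 100
    = (3008 - 30.08) / 3008 * 100
    = 2977.92 / 3008 * 100
    = 99%


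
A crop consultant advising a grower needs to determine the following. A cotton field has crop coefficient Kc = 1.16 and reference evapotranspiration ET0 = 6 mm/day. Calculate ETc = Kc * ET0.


ETc = Kc * ET0
    = 1.16 * 6
    = 6.96 mm/day


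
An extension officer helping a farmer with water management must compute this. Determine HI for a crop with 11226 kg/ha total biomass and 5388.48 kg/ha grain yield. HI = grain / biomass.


HI = grain_yield / biomass
   = 5388.48 / 11226
   = 0.48


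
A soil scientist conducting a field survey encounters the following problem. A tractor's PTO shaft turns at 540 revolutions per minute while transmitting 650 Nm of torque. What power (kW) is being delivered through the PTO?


P = 2*pi*n*T / 60000
  = 2*pi * 540 * 650 / 60000
  = 2205398.04 / 60000
  = 36.76 kW


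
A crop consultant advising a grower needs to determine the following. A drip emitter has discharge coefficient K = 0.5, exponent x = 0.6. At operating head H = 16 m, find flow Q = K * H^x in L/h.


Q = K * H^x
  = 0.5 * 16^0.6
  = 0.5 * 5.2780
  = 2.64 L/h


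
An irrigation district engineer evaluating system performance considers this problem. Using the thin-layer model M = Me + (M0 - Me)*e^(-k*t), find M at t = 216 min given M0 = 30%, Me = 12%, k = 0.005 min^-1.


M = Me + (M0 - Me) * e^(-k*t)
  = 12 + (30 - 12) * e^(-0.005*216)
  = 12 + 18 * e^(-1.080)
  = 12 + 18 * 0.33960
  = 12 + 6.1127
  = 18.11%


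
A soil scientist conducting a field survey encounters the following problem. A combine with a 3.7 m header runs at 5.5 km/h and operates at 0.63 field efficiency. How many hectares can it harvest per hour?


C = w * v * eta_f / 10
  = 3.7 * 5.5 * 0.63 / 10
  = 12.82 / 10
  = 1.28 ha/h


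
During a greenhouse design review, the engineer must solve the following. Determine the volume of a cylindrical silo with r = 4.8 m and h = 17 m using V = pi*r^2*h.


V = pi * r^2 * h
  = pi * 4.8^2 * 17
  = pi * 23.04 * 17
  = 1230.50 m^3


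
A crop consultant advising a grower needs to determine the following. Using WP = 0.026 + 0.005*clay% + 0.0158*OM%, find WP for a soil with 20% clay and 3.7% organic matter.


WP = 0.026 + 0.005*20 + 0.0158*3.7
   = 0.026 + 0.1000 + 0.0585
   = 0.1845


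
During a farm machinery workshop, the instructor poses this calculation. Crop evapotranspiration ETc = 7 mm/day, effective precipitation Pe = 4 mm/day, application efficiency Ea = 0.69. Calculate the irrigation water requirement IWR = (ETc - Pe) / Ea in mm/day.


IWR = (ETc - Pe) / Ea
    = (7 - 4) / 0.69
    = 3 / 0.69
    = 4.35 mm/day


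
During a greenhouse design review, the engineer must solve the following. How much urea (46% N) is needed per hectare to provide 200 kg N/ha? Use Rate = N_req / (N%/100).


Rate = N_required / (N_content / 100)
     = 200 / (46 / 100)
     = 200 / 0.46
     = 434.78 kg/ha


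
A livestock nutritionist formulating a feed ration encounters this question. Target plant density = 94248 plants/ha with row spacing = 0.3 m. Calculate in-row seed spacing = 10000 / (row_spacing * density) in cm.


spacing = 10000 / (row_sp * density)
        = 10000 / (0.3 * 94248)
        = 10000 / 28274.40
        = 0.35368 m = 35.37 cm


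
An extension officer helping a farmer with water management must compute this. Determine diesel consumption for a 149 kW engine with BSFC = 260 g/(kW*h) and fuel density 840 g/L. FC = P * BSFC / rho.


FC = P * BSFC / rho_fuel
   = 149 * 260 / 840
   = 38740 / 840
   = 46.12 L/h


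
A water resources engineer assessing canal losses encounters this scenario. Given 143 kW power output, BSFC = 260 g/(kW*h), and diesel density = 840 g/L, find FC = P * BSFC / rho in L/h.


FC = P * BSFC / rho_fuel
   = 143 * 260 / 840
   = 37180 / 840
   = 44.26 L/h


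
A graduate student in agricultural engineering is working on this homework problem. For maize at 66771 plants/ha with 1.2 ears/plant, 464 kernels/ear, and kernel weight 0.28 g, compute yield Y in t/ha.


Y = density * ears * kernels * kw
  = 66771 * 1.2 * 464 * 0.28 g/ha
  = 10409865.98 g/ha
  = 10409.87 kg/ha = 10.41 t/ha


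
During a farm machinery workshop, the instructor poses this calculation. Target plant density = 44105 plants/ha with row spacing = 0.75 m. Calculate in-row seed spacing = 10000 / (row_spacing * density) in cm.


spacing = 10000 / (row_sp * density)
        = 10000 / (0.75 * 44105)
        = 10000 / 33078.75
        = 0.30231 m = 30.23 cm


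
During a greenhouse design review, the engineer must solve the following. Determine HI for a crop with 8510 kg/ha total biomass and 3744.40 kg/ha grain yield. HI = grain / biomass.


HI = grain_yield / biomass
   = 3744.40 / 8510
   = 0.44


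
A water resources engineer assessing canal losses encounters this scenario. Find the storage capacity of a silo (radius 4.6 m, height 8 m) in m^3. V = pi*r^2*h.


V = pi * r^2 * h
  = pi * 4.6^2 * 8
  = pi * 21.16 * 8
  = 531.81 m^3


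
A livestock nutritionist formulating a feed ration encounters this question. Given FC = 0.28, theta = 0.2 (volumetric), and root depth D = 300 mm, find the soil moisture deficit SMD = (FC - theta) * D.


SMD = (FC - theta) * D
    = (0.28 - 0.2) * 300
    = 0.080 * 300
    = 24 mm


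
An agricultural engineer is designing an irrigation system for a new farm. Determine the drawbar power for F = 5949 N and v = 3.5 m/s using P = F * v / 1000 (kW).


P = F * v / 1000
  = 5949 * 3.5 / 1000
  = 20821.50 / 1000
  = 20.82 kW


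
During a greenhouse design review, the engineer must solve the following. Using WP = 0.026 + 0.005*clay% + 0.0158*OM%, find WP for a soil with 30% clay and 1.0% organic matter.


WP = 0.026 + 0.005*30 + 0.0158*1.0
   = 0.026 + 0.1500 + 0.0158
   = 0.1918


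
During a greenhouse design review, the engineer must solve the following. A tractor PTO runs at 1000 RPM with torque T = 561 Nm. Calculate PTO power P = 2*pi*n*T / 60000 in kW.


P = 2*pi*n*T / 60000
  = 2*pi * 1000 * 561 / 60000
  = 3524866.96 / 60000
  = 58.75 kW


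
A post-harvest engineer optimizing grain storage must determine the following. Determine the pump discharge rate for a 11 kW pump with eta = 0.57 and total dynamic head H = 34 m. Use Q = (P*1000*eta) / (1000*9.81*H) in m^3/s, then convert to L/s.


Q = (P * 1000 * eta) / (rho * g * H)
  = (11 * 1000 * 0.57) / (1000 * 9.81 * 34)
  = 6270 / 333540
  = 0.01880 m^3/s = 18.80 L/s


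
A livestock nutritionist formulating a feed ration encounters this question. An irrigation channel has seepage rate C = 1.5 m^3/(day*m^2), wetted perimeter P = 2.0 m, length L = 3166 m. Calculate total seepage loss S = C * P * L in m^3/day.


S = C * P * L
  = 1.5 * 2.0 * 3166
  = 9498 m^3/day


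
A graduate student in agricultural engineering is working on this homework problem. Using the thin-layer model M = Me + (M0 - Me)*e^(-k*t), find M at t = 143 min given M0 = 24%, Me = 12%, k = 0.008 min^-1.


M = Me + (M0 - Me) * e^(-k*t)
  = 12 + (24 - 12) * e^(-0.008*143)
  = 12 + 12 * e^(-1.144)
  = 12 + 12 * 0.31854
  = 12 + 3.8225
  = 15.82%


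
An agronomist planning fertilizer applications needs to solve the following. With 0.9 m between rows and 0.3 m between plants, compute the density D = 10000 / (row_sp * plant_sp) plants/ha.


D = 10000 / (row_sp * plant_sp)
  = 10000 / (0.9 * 0.3)
  = 10000 / 0.2700
  = 37037.04 plants/ha


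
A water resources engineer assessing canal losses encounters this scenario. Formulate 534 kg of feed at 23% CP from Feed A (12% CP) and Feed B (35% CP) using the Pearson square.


parts_A = CP_b - target = 35 - 23 = 12
parts_B = target - CP_a = 23 - 12 = 11
total_parts = 12 + 11 = 23
Feed A = 534 * 12 / 23 = 278.61 kg
Feed B = 534 * 11 / 23 = 255.39 kg

278.61 kg


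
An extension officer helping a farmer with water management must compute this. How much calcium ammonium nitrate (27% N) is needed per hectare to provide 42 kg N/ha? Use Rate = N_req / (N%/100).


Rate = N_required / (N_content / 100)
     = 42 / (27 / 100)
     = 42 / 0.27
     = 155.56 kg/ha


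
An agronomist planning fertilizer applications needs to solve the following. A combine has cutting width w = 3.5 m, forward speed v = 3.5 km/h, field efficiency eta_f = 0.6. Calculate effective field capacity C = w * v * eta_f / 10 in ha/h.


C = w * v * eta_f / 10
  = 3.5 * 3.5 * 0.6 / 10
  = 7.35 / 10
  = 0.74 ha/h


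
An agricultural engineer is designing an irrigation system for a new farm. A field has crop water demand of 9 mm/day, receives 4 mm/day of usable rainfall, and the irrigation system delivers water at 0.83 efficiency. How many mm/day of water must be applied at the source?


IWR = (ETc - Pe) / Ea
    = (9 - 4) / 0.83
    = 5 / 0.83
    = 6.02 mm/day


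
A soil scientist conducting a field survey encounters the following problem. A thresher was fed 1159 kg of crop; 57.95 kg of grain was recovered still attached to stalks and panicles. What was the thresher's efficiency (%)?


eta = (total - unthreshed) / total * 100
    = (1159 - 57.95) / 1159 * 100
    = 1101.05 / 1159 * 100
    = 95%


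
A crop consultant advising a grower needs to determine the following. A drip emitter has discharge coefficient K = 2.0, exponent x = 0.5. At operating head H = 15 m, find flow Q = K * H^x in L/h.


Q = K * H^x
  = 2.0 * 15^0.5
  = 2.0 * 3.8730
  = 7.75 L/h


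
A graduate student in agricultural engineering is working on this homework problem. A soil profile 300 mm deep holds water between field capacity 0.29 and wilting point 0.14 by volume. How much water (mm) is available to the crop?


AW = (FC - WP) * D
   = (0.29 - 0.14) * 300
   = 0.15 * 300
   = 45 mm


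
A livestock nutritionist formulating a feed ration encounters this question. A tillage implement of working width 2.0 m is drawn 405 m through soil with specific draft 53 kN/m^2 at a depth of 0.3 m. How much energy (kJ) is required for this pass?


E = k * d * w * L
  = 53 * 0.3 * 2.0 * 405
  = 12879 kJ


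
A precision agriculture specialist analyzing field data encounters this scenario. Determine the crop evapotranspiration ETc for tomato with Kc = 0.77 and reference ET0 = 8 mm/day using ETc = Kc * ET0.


ETc = Kc * ET0
    = 0.77 * 8
    = 6.16 mm/day


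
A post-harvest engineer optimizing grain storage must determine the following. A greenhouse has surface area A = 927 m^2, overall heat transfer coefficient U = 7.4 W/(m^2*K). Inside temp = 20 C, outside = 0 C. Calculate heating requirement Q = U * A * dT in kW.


dT = 20 - (0) = 20 K
Q = U * A * dT
  = 7.4 * 927 * 20
  = 137196 W = 137.20 kW


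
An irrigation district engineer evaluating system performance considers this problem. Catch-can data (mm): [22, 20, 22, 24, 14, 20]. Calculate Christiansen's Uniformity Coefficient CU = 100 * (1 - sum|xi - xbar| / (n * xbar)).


xbar = 122 / 6 = 20.333
sum|xi - xbar| = 14
CU = 100 * (1 - 14 / (6 * 20.333))
   = 100 * (1 - 0.1148)
   = 88.52%


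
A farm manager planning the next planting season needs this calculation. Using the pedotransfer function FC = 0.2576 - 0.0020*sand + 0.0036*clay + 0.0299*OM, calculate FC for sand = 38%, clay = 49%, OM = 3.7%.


FC = 0.2576 - 0.0020*38 + 0.0036*49 + 0.0299*3.7
   = 0.2576 - 0.0760 + 0.1764 + 0.1106
   = 0.4686


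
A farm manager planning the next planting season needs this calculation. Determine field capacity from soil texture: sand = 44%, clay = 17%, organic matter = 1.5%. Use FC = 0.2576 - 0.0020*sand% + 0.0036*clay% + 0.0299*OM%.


FC = 0.2576 - 0.0020*44 + 0.0036*17 + 0.0299*1.5
   = 0.2576 - 0.0880 + 0.0612 + 0.0449
   = 0.2757


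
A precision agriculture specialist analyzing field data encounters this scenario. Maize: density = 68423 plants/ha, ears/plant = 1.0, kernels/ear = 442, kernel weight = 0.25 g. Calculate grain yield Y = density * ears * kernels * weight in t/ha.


Y = density * ears * kernels * kw
  = 68423 * 1.0 * 442 * 0.25 g/ha
  = 7560741.50 g/ha
  = 7560.74 kg/ha = 7.56 t/ha


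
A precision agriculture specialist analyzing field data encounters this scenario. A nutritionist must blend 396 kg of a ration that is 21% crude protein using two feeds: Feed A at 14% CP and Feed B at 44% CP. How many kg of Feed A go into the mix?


parts_A = CP_b - target = 44 - 21 = 23
parts_B = target - CP_a = 21 - 14 = 7
total_parts = 23 + 7 = 30
Feed A = 396 * 23 / 30 = 303.60 kg
Feed B = 396 * 7 / 30 = 92.40 kg

303.60 kg


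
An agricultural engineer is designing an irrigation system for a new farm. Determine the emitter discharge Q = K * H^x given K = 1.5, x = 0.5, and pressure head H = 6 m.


Q = K * H^x
  = 1.5 * 6^0.5
  = 1.5 * 2.4495
  = 3.67 L/h


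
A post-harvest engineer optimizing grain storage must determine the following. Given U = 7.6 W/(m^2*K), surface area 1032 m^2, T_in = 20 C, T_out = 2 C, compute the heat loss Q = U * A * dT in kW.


dT = 20 - (2) = 18 K
Q = U * A * dT
  = 7.6 * 1032 * 18
  = 141177.60 W = 141.18 kW


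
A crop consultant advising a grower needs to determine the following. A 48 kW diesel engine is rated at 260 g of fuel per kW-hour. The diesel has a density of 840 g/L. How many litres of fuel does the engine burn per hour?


FC = P * BSFC / rho_fuel
   = 48 * 260 / 840
   = 12480 / 840
   = 14.86 L/h


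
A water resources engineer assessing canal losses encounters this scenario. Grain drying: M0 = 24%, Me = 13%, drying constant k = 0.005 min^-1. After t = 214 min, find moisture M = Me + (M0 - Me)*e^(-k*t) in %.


M = Me + (M0 - Me) * e^(-k*t)
  = 13 + (24 - 13) * e^(-0.005*214)
  = 13 + 11 * e^(-1.070)
  = 13 + 11 * 0.34301
  = 13 + 3.7731
  = 16.77%


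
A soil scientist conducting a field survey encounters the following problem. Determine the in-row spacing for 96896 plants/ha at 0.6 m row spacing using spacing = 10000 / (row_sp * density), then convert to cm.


spacing = 10000 / (row_sp * density)
        = 10000 / (0.6 * 96896)
        = 10000 / 58137.60
        = 0.17201 m = 17.20 cm


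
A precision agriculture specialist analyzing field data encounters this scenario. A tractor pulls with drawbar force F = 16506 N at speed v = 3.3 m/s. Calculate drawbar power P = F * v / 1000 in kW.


P = F * v / 1000
  = 16506 * 3.3 / 1000
  = 54469.80 / 1000
  = 54.47 kW


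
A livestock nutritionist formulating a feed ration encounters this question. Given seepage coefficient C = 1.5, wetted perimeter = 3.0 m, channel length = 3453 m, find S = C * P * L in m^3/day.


S = C * P * L
  = 1.5 * 3.0 * 3453
  = 15538.50 m^3/day


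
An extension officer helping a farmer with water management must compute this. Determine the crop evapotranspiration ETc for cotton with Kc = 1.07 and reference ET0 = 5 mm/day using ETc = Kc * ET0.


ETc = Kc * ET0
    = 1.07 * 5
    = 5.35 mm/day


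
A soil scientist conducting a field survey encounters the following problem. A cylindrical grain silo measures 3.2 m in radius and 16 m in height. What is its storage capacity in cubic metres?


V = pi * r^2 * h
  = pi * 3.2^2 * 16
  = pi * 10.24 * 16
  = 514.72 m^3


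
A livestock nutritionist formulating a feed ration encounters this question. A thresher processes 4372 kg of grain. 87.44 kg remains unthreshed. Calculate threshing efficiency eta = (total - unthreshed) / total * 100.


eta = (total - unthreshed) / total * 100
    = (4372 - 87.44) / 4372 * 100
    = 4284.56 / 4372 * 100
    = 98%


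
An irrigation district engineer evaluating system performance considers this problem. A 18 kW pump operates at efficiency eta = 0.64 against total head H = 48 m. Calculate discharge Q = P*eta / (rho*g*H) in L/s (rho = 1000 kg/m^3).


Q = (P * 1000 * eta) / (rho * g * H)
  = (18 * 1000 * 0.64) / (1000 * 9.81 * 48)
  = 11520 / 470880
  = 0.02446 m^3/s = 24.46 L/s
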